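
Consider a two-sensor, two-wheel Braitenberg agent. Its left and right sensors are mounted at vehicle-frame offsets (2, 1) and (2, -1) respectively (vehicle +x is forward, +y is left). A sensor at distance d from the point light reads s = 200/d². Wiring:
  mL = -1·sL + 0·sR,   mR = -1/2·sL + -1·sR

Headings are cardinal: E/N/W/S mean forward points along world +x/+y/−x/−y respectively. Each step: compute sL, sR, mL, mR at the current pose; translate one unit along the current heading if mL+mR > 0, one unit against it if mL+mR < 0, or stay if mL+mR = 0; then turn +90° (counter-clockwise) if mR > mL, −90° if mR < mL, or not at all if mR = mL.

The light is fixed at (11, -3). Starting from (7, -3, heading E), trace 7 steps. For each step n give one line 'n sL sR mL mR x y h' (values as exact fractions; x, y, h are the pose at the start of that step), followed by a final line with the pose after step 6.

0 40 40 -40 -60 7 -3 E
1 10 5 -10 -10 6 -3 S
2 200/17 200/37 -200/17 -7100/629 6 -2 S
3 100/9 20 -100/9 -230/9 6 -1 E
4 8 200/49 -8 -396/49 5 -1 S
5 50/17 5/2 -50/17 -135/34 5 0 W
6 200/61 200/41 -200/61 -16300/2501 6 0 N
final 6 -1 E

n=0: pose=(7,-3,E); sL=40, sR=40; mL=-40, mR=-60; mL+mR=-100 → advance -1; mR−mL=-20 → turn -1·90°
n=1: pose=(6,-3,S); sL=10, sR=5; mL=-10, mR=-10; mL+mR=-20 → advance -1; mR−mL=0 → turn +0·90°
n=2: pose=(6,-2,S); sL=200/17, sR=200/37; mL=-200/17, mR=-7100/629; mL+mR=-14500/629 → advance -1; mR−mL=300/629 → turn +1·90°
n=3: pose=(6,-1,E); sL=100/9, sR=20; mL=-100/9, mR=-230/9; mL+mR=-110/3 → advance -1; mR−mL=-130/9 → turn -1·90°
n=4: pose=(5,-1,S); sL=8, sR=200/49; mL=-8, mR=-396/49; mL+mR=-788/49 → advance -1; mR−mL=-4/49 → turn -1·90°
n=5: pose=(5,0,W); sL=50/17, sR=5/2; mL=-50/17, mR=-135/34; mL+mR=-235/34 → advance -1; mR−mL=-35/34 → turn -1·90°
n=6: pose=(6,0,N); sL=200/61, sR=200/41; mL=-200/61, mR=-16300/2501; mL+mR=-24500/2501 → advance -1; mR−mL=-8100/2501 → turn -1·90°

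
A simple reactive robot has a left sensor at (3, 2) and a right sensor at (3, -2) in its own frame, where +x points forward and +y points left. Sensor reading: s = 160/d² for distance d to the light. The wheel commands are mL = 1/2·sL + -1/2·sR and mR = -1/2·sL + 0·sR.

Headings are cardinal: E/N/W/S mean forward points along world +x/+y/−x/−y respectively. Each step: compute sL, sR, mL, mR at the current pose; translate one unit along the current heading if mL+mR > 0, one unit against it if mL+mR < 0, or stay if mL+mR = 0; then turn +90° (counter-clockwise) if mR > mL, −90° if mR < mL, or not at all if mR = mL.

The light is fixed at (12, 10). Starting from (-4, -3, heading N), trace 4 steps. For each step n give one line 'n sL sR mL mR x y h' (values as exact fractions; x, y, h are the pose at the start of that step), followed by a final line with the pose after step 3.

n=0: pose=(-4,-3,N); sL=20/53, sR=20/37; mL=-160/1961, mR=-10/53; mL+mR=-10/37 → advance -1; mR−mL=-210/1961 → turn -1·90°
n=1: pose=(-4,-4,E); sL=160/313, sR=32/85; mL=1792/26605, mR=-80/313; mL+mR=-16/85 → advance -1; mR−mL=-8592/26605 → turn -1·90°
n=2: pose=(-5,-4,S); sL=80/257, sR=16/65; mL=544/16705, mR=-40/257; mL+mR=-8/65 → advance -1; mR−mL=-3144/16705 → turn -1·90°
n=3: pose=(-5,-3,W); sL=32/125, sR=160/521; mL=-1664/65125, mR=-16/125; mL+mR=-80/521 → advance -1; mR−mL=-6672/65125 → turn -1·90°

0 20/53 20/37 -160/1961 -10/53 -4 -3 N
1 160/313 32/85 1792/26605 -80/313 -4 -4 E
2 80/257 16/65 544/16705 -40/257 -5 -4 S
3 32/125 160/521 -1664/65125 -16/125 -5 -3 W
final -4 -3 N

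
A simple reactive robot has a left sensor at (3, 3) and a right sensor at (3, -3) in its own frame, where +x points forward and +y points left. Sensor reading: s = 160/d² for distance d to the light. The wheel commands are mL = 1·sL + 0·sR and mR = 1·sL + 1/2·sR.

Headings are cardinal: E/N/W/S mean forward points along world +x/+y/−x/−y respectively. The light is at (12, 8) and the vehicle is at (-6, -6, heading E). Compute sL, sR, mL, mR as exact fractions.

left sensor world pos  = (-3, -3); dL² = 346
right sensor world pos = (-3, -9); dR² = 514
sL = 160/346 = 80/173
sR = 160/514 = 80/257
mL = 1·sL + 0·sR = 80/173
mR = 1·sL + 1/2·sR = 27480/44461

80/173 80/257 80/173 27480/44461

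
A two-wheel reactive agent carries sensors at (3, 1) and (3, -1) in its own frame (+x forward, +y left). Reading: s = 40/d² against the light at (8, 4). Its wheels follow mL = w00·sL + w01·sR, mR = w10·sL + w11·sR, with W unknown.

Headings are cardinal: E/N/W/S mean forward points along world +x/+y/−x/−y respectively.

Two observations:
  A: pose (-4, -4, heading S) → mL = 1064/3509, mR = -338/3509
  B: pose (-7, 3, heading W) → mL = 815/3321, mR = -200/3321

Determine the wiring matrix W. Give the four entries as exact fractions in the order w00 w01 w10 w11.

1 1 -1 1/2

obs A: pose=(-4,-4,S) → sL=20/121, sR=4/29, mL=1064/3509, mR=-338/3509
obs B: pose=(-7,3,W) → sL=5/41, sR=10/81, mL=815/3321, mR=-200/3321
sensor matrix S = [[20/121, 4/29], [5/41, 10/81]]; det S = 41780/11653389
solve [mL_A; mL_B] = S·[w00; w01] and [mR_A; mR_B] = S·[w10; w11]:
  w00 = 1, w01 = 1, w10 = -1, w11 = 1/2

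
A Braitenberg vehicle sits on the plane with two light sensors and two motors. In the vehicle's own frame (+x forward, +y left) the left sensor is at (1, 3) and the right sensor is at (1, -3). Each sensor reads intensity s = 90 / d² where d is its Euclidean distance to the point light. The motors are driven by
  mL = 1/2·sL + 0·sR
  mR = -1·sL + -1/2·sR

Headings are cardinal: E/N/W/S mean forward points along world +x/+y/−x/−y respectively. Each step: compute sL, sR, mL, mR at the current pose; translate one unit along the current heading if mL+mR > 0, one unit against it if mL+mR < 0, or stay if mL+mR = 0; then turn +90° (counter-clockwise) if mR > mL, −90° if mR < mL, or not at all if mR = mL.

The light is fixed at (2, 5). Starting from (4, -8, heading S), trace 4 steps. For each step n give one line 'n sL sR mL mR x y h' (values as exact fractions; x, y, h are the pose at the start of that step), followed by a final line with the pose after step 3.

n=0: pose=(4,-8,S); sL=90/221, sR=90/197; mL=45/221, mR=-27675/43537; mL+mR=-18810/43537 → advance -1; mR−mL=-36540/43537 → turn -1·90°
n=1: pose=(4,-7,W); sL=45/113, sR=45/41; mL=45/226, mR=-8775/9266; mL+mR=-3465/4633 → advance -1; mR−mL=-5310/4633 → turn -1·90°
n=2: pose=(5,-7,N); sL=90/121, sR=90/157; mL=45/121, mR=-19575/18997; mL+mR=-12510/18997 → advance -1; mR−mL=-26640/18997 → turn -1·90°
n=3: pose=(5,-8,E); sL=45/58, sR=45/136; mL=45/116, mR=-7425/7888; mL+mR=-4365/7888 → advance -1; mR−mL=-10485/7888 → turn -1·90°

0 90/221 90/197 45/221 -27675/43537 4 -8 S
1 45/113 45/41 45/226 -8775/9266 4 -7 W
2 90/121 90/157 45/121 -19575/18997 5 -7 N
3 45/58 45/136 45/116 -7425/7888 5 -8 E
final 4 -8 S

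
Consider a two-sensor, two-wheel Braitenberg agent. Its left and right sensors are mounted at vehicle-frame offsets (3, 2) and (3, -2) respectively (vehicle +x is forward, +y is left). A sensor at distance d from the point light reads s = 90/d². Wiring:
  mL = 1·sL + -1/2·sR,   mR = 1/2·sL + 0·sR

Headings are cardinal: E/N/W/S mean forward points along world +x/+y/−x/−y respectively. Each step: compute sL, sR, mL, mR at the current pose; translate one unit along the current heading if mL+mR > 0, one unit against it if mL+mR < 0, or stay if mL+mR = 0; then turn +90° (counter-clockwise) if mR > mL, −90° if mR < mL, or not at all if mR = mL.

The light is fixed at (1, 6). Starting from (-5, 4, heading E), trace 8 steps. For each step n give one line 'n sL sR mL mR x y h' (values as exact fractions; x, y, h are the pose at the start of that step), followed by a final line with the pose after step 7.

n=0: pose=(-5,4,E); sL=10, sR=18/5; mL=41/5, mR=5; mL+mR=66/5 → advance +1; mR−mL=-16/5 → turn -1·90°
n=1: pose=(-4,4,S); sL=45/17, sR=45/37; mL=2565/1258, mR=45/34; mL+mR=2115/629 → advance +1; mR−mL=-450/629 → turn -1·90°
n=2: pose=(-4,3,W); sL=90/89, sR=18/13; mL=369/1157, mR=45/89; mL+mR=954/1157 → advance +1; mR−mL=216/1157 → turn +1·90°
n=3: pose=(-5,3,S); sL=45/26, sR=9/10; mL=333/260, mR=45/52; mL+mR=279/130 → advance +1; mR−mL=-27/65 → turn -1·90°
n=4: pose=(-5,2,W); sL=10/13, sR=18/17; mL=53/221, mR=5/13; mL+mR=138/221 → advance +1; mR−mL=32/221 → turn +1·90°
n=5: pose=(-6,2,S); sL=45/37, sR=9/13; mL=837/962, mR=45/74; mL+mR=711/481 → advance +1; mR−mL=-126/481 → turn -1·90°
n=6: pose=(-6,1,W); sL=90/149, sR=90/109; mL=3105/16241, mR=45/149; mL+mR=8010/16241 → advance +1; mR−mL=1800/16241 → turn +1·90°
n=7: pose=(-7,1,S); sL=9/10, sR=45/82; mL=513/820, mR=9/20; mL+mR=441/410 → advance +1; mR−mL=-36/205 → turn -1·90°

0 10 18/5 41/5 5 -5 4 E
1 45/17 45/37 2565/1258 45/34 -4 4 S
2 90/89 18/13 369/1157 45/89 -4 3 W
3 45/26 9/10 333/260 45/52 -5 3 S
4 10/13 18/17 53/221 5/13 -5 2 W
5 45/37 9/13 837/962 45/74 -6 2 S
6 90/149 90/109 3105/16241 45/149 -6 1 W
7 9/10 45/82 513/820 9/20 -7 1 S
final -7 0 W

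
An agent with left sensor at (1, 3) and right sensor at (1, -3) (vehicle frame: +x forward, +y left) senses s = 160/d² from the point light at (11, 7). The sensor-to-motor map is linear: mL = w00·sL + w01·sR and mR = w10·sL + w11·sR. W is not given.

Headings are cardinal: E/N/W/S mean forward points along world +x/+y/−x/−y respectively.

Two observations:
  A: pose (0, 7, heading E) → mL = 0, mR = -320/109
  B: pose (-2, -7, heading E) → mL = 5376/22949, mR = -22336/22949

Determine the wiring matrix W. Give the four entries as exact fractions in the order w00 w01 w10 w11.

obs A: pose=(0,7,E) → sL=160/109, sR=160/109, mL=0, mR=-320/109
obs B: pose=(-2,-7,E) → sL=32/53, sR=160/433, mL=5376/22949, mR=-22336/22949
sensor matrix S = [[160/109, 160/109], [32/53, 160/433]]; det S = -860160/2501441
solve [mL_A; mL_B] = S·[w00; w01] and [mR_A; mR_B] = S·[w10; w11]:
  w00 = 1, w01 = -1, w10 = -1, w11 = -1

1 -1 -1 -1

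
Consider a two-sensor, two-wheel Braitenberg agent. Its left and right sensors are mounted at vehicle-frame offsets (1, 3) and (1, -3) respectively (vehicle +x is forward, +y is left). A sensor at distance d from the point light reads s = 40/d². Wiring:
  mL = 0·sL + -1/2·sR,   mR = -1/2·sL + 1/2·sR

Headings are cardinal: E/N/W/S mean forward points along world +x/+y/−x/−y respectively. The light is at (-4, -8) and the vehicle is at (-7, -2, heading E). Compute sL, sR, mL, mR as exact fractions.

left sensor world pos  = (-6, 1); dL² = 85
right sensor world pos = (-6, -5); dR² = 13
sL = 40/85 = 8/17
sR = 40/13 = 40/13
mL = 0·sL + -1/2·sR = -20/13
mR = -1/2·sL + 1/2·sR = 288/221

8/17 40/13 -20/13 288/221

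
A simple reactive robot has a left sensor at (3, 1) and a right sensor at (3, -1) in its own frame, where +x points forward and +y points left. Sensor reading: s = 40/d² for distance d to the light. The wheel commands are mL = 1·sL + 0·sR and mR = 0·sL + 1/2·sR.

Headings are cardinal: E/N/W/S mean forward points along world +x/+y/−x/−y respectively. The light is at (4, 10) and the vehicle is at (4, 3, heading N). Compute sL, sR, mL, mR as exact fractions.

40/17 40/17 40/17 20/17

left sensor world pos  = (3, 6); dL² = 17
right sensor world pos = (5, 6); dR² = 17
sL = 40/17 = 40/17
sR = 40/17 = 40/17
mL = 1·sL + 0·sR = 40/17
mR = 0·sL + 1/2·sR = 20/17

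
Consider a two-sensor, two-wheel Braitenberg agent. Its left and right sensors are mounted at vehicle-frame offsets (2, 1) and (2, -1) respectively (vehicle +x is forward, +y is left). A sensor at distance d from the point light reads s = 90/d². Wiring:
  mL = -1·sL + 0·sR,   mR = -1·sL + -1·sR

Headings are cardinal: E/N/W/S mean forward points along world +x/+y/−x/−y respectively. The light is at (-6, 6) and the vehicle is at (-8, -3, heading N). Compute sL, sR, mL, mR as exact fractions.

45/29 9/5 -45/29 -486/145

left sensor world pos  = (-9, -1); dL² = 58
right sensor world pos = (-7, -1); dR² = 50
sL = 90/58 = 45/29
sR = 90/50 = 9/5
mL = -1·sL + 0·sR = -45/29
mR = -1·sL + -1·sR = -486/145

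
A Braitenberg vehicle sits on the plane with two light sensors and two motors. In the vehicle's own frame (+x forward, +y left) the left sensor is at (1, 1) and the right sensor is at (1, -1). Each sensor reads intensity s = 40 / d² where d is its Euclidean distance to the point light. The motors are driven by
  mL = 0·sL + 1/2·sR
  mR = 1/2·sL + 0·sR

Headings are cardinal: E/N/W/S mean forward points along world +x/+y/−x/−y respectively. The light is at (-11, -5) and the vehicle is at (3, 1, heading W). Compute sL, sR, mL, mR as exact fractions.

20/97 20/109 10/109 10/97

left sensor world pos  = (2, 0); dL² = 194
right sensor world pos = (2, 2); dR² = 218
sL = 40/194 = 20/97
sR = 40/218 = 20/109
mL = 0·sL + 1/2·sR = 10/109
mR = 1/2·sL + 0·sR = 10/97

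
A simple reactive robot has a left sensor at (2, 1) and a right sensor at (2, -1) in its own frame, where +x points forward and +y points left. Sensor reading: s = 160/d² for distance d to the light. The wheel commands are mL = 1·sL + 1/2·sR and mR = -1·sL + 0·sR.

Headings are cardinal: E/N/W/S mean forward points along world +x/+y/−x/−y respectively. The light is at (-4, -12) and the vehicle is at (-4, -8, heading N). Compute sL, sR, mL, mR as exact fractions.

left sensor world pos  = (-5, -6); dL² = 37
right sensor world pos = (-3, -6); dR² = 37
sL = 160/37 = 160/37
sR = 160/37 = 160/37
mL = 1·sL + 1/2·sR = 240/37
mR = -1·sL + 0·sR = -160/37

160/37 160/37 240/37 -160/37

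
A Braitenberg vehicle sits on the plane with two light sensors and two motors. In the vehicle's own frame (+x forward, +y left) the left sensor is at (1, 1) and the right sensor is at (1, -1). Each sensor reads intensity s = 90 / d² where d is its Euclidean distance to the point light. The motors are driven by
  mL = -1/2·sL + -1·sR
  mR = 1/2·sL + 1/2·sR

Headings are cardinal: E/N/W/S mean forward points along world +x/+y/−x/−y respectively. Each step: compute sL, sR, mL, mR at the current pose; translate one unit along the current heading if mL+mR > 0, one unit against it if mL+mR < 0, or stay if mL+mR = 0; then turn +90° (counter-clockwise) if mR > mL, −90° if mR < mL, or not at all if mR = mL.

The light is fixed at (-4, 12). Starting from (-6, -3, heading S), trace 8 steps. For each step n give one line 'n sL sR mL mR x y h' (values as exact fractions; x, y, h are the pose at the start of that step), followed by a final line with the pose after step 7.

0 90/257 18/53 -7011/13621 4698/13621 -6 -3 S
1 9/17 45/113 -2547/3842 891/1921 -6 -2 E
2 18/37 90/173 -4887/6401 3222/6401 -7 -2 N
3 45/136 45/106 -8505/14416 5445/14416 -7 -3 W
4 90/257 18/53 -7011/13621 4698/13621 -6 -3 S
5 9/17 45/113 -2547/3842 891/1921 -6 -2 E
6 18/37 90/173 -4887/6401 3222/6401 -7 -2 N
7 45/136 45/106 -8505/14416 5445/14416 -7 -3 W
final -6 -3 S

n=0: pose=(-6,-3,S); sL=90/257, sR=18/53; mL=-7011/13621, mR=4698/13621; mL+mR=-9/53 → advance -1; mR−mL=11709/13621 → turn +1·90°
n=1: pose=(-6,-2,E); sL=9/17, sR=45/113; mL=-2547/3842, mR=891/1921; mL+mR=-45/226 → advance -1; mR−mL=4329/3842 → turn +1·90°
n=2: pose=(-7,-2,N); sL=18/37, sR=90/173; mL=-4887/6401, mR=3222/6401; mL+mR=-45/173 → advance -1; mR−mL=8109/6401 → turn +1·90°
n=3: pose=(-7,-3,W); sL=45/136, sR=45/106; mL=-8505/14416, mR=5445/14416; mL+mR=-45/212 → advance -1; mR−mL=6975/7208 → turn +1·90°
n=4: pose=(-6,-3,S); sL=90/257, sR=18/53; mL=-7011/13621, mR=4698/13621; mL+mR=-9/53 → advance -1; mR−mL=11709/13621 → turn +1·90°
n=5: pose=(-6,-2,E); sL=9/17, sR=45/113; mL=-2547/3842, mR=891/1921; mL+mR=-45/226 → advance -1; mR−mL=4329/3842 → turn +1·90°
n=6: pose=(-7,-2,N); sL=18/37, sR=90/173; mL=-4887/6401, mR=3222/6401; mL+mR=-45/173 → advance -1; mR−mL=8109/6401 → turn +1·90°
n=7: pose=(-7,-3,W); sL=45/136, sR=45/106; mL=-8505/14416, mR=5445/14416; mL+mR=-45/212 → advance -1; mR−mL=6975/7208 → turn +1·90°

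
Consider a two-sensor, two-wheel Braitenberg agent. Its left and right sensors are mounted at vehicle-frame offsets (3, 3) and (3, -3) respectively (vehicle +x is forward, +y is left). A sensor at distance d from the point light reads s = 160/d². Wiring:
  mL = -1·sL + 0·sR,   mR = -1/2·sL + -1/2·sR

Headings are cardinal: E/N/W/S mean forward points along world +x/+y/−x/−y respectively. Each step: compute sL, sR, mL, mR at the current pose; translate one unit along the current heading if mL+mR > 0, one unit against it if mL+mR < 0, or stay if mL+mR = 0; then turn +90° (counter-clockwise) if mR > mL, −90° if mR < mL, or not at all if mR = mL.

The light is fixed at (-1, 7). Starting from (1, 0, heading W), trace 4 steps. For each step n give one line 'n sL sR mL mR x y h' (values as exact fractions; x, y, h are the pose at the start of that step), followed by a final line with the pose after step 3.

0 160/101 160/17 -160/101 -9440/1717 1 0 W
1 10 40/13 -10 -85/13 2 0 N
2 160/121 32/5 -160/121 -2336/605 2 -1 W
3 80/13 80/37 -80/13 -2000/481 3 -1 N
final 3 -2 W

n=0: pose=(1,0,W); sL=160/101, sR=160/17; mL=-160/101, mR=-9440/1717; mL+mR=-12160/1717 → advance -1; mR−mL=-6720/1717 → turn -1·90°
n=1: pose=(2,0,N); sL=10, sR=40/13; mL=-10, mR=-85/13; mL+mR=-215/13 → advance -1; mR−mL=45/13 → turn +1·90°
n=2: pose=(2,-1,W); sL=160/121, sR=32/5; mL=-160/121, mR=-2336/605; mL+mR=-3136/605 → advance -1; mR−mL=-1536/605 → turn -1·90°
n=3: pose=(3,-1,N); sL=80/13, sR=80/37; mL=-80/13, mR=-2000/481; mL+mR=-4960/481 → advance -1; mR−mL=960/481 → turn +1·90°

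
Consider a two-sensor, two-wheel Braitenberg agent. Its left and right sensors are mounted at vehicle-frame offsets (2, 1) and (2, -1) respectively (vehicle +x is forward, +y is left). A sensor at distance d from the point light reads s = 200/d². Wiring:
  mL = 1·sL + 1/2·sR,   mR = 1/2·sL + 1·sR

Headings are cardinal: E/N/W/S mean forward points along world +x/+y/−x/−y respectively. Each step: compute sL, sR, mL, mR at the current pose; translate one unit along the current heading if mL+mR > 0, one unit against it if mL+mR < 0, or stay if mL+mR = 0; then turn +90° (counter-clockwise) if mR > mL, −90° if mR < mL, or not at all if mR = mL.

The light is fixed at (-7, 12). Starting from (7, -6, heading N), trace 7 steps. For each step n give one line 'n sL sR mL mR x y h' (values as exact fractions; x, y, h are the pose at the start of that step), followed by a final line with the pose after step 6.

0 8/17 200/481 5548/8177 5324/8177 7 -6 N
1 25/64 10/29 1045/1856 2005/3712 7 -5 E
2 200/617 200/557 173100/343669 179100/343669 8 -5 S
3 100/289 4/13 1878/3757 1806/3757 8 -6 E
4 200/689 8/25 7756/17225 8012/17225 9 -6 S
5 25/81 50/181 6550/14661 12625/29322 9 -7 E
6 40/153 200/697 2540/6273 2620/6273 10 -7 S
final 10 -8 E

n=0: pose=(7,-6,N); sL=8/17, sR=200/481; mL=5548/8177, mR=5324/8177; mL+mR=10872/8177 → advance +1; mR−mL=-224/8177 → turn -1·90°
n=1: pose=(7,-5,E); sL=25/64, sR=10/29; mL=1045/1856, mR=2005/3712; mL+mR=4095/3712 → advance +1; mR−mL=-85/3712 → turn -1·90°
n=2: pose=(8,-5,S); sL=200/617, sR=200/557; mL=173100/343669, mR=179100/343669; mL+mR=352200/343669 → advance +1; mR−mL=6000/343669 → turn +1·90°
n=3: pose=(8,-6,E); sL=100/289, sR=4/13; mL=1878/3757, mR=1806/3757; mL+mR=3684/3757 → advance +1; mR−mL=-72/3757 → turn -1·90°
n=4: pose=(9,-6,S); sL=200/689, sR=8/25; mL=7756/17225, mR=8012/17225; mL+mR=15768/17225 → advance +1; mR−mL=256/17225 → turn +1·90°
n=5: pose=(9,-7,E); sL=25/81, sR=50/181; mL=6550/14661, mR=12625/29322; mL+mR=8575/9774 → advance +1; mR−mL=-475/29322 → turn -1·90°
n=6: pose=(10,-7,S); sL=40/153, sR=200/697; mL=2540/6273, mR=2620/6273; mL+mR=1720/2091 → advance +1; mR−mL=80/6273 → turn +1·90°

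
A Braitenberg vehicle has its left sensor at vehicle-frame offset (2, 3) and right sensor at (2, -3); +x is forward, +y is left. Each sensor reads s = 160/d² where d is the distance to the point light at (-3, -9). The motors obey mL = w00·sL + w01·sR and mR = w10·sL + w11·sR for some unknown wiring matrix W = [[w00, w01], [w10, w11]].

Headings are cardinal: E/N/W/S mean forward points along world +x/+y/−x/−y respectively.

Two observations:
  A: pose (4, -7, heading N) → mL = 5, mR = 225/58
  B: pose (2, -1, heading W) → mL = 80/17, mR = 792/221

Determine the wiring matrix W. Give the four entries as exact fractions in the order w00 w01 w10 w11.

1 0 1/2 1

obs A: pose=(4,-7,N) → sL=5, sR=40/29, mL=5, mR=225/58
obs B: pose=(2,-1,W) → sL=80/17, sR=16/13, mL=80/17, mR=792/221
sensor matrix S = [[5, 40/29], [80/17, 16/13]]; det S = -2160/6409
solve [mL_A; mL_B] = S·[w00; w01] and [mR_A; mR_B] = S·[w10; w11]:
  w00 = 1, w01 = 0, w10 = 1/2, w11 = 1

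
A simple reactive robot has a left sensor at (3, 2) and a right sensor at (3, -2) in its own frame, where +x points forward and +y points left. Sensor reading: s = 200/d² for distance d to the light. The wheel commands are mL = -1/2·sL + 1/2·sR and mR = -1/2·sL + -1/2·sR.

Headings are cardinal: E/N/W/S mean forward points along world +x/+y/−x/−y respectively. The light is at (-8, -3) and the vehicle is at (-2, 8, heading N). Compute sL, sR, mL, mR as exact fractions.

left sensor world pos  = (-4, 11); dL² = 212
right sensor world pos = (0, 11); dR² = 260
sL = 200/212 = 50/53
sR = 200/260 = 10/13
mL = -1/2·sL + 1/2·sR = -60/689
mR = -1/2·sL + -1/2·sR = -590/689

50/53 10/13 -60/689 -590/689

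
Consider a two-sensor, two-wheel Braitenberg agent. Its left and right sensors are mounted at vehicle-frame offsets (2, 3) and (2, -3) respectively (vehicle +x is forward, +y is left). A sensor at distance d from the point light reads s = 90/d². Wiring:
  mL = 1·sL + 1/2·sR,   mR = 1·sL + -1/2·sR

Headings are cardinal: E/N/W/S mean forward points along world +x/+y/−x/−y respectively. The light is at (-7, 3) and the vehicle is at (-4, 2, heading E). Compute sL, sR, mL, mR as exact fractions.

90/29 90/41 4995/1189 2385/1189

left sensor world pos  = (-2, 5); dL² = 29
right sensor world pos = (-2, -1); dR² = 41
sL = 90/29 = 90/29
sR = 90/41 = 90/41
mL = 1·sL + 1/2·sR = 4995/1189
mR = 1·sL + -1/2·sR = 2385/1189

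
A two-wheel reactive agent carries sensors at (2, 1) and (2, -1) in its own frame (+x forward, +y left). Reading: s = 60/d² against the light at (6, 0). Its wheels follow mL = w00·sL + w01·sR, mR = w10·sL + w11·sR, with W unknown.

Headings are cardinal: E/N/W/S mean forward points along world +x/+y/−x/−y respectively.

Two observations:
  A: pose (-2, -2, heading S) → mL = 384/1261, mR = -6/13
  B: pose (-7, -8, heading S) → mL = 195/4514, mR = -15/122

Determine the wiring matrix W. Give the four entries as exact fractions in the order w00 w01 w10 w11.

obs A: pose=(-2,-2,S) → sL=12/13, sR=60/97, mL=384/1261, mR=-6/13
obs B: pose=(-7,-8,S) → sL=15/61, sR=15/74, mL=195/4514, mR=-15/122
sensor matrix S = [[12/13, 60/97], [15/61, 15/74]]; det S = 99630/2846077
solve [mL_A; mL_B] = S·[w00; w01] and [mR_A; mR_B] = S·[w10; w11]:
  w00 = 1, w01 = -1, w10 = -1/2, w11 = 0

1 -1 -1/2 0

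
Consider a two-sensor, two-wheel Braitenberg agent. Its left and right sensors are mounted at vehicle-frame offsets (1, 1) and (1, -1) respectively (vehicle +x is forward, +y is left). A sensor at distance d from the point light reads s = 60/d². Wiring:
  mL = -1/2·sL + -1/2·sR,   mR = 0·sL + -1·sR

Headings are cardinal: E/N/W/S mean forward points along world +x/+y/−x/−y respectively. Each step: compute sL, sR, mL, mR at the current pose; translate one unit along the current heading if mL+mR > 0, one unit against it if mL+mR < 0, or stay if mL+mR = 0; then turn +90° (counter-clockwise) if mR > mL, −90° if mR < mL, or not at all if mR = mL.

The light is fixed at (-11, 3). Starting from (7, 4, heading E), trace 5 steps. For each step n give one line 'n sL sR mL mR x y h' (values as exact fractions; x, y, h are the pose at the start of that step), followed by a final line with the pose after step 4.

n=0: pose=(7,4,E); sL=12/73, sR=60/361; mL=-4356/26353, mR=-60/361; mL+mR=-8736/26353 → advance -1; mR−mL=-24/26353 → turn -1·90°
n=1: pose=(6,4,S); sL=5/27, sR=15/64; mL=-725/3456, mR=-15/64; mL+mR=-1535/3456 → advance -1; mR−mL=-85/3456 → turn -1·90°
n=2: pose=(6,5,W); sL=60/257, sR=12/53; mL=-3132/13621, mR=-12/53; mL+mR=-6216/13621 → advance -1; mR−mL=48/13621 → turn +1·90°
n=3: pose=(7,5,S); sL=30/181, sR=6/29; mL=-978/5249, mR=-6/29; mL+mR=-2064/5249 → advance -1; mR−mL=-108/5249 → turn -1·90°
n=4: pose=(7,6,W); sL=60/293, sR=12/61; mL=-3588/17873, mR=-12/61; mL+mR=-7104/17873 → advance -1; mR−mL=72/17873 → turn +1·90°

0 12/73 60/361 -4356/26353 -60/361 7 4 E
1 5/27 15/64 -725/3456 -15/64 6 4 S
2 60/257 12/53 -3132/13621 -12/53 6 5 W
3 30/181 6/29 -978/5249 -6/29 7 5 S
4 60/293 12/61 -3588/17873 -12/61 7 6 W
final 8 6 S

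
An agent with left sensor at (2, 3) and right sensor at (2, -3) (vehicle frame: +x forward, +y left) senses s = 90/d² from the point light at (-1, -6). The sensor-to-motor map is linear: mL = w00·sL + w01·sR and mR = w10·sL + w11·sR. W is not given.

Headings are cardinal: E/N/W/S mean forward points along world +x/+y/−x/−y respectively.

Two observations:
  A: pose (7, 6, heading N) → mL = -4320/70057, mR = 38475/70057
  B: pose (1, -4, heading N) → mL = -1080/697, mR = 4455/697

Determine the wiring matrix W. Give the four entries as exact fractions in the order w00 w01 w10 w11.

obs A: pose=(7,6,N) → sL=90/221, sR=90/317, mL=-4320/70057, mR=38475/70057
obs B: pose=(1,-4,N) → sL=90/17, sR=90/41, mL=-1080/697, mR=4455/697
sensor matrix S = [[90/221, 90/317], [90/17, 90/41]]; det S = -1749600/2872337
solve [mL_A; mL_B] = S·[w00; w01] and [mR_A; mR_B] = S·[w10; w11]:
  w00 = -1/2, w01 = 1/2, w10 = 1, w11 = 1/2

-1/2 1/2 1 1/2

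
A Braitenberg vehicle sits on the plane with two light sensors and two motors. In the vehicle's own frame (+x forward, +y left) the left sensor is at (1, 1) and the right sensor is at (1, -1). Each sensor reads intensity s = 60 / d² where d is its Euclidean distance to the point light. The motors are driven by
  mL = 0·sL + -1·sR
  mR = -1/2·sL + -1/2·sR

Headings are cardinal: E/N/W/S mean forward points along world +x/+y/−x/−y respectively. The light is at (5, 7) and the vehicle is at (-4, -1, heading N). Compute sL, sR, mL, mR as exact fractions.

60/149 60/113 -60/113 -7860/16837

left sensor world pos  = (-5, 0); dL² = 149
right sensor world pos = (-3, 0); dR² = 113
sL = 60/149 = 60/149
sR = 60/113 = 60/113
mL = 0·sL + -1·sR = -60/113
mR = -1/2·sL + -1/2·sR = -7860/16837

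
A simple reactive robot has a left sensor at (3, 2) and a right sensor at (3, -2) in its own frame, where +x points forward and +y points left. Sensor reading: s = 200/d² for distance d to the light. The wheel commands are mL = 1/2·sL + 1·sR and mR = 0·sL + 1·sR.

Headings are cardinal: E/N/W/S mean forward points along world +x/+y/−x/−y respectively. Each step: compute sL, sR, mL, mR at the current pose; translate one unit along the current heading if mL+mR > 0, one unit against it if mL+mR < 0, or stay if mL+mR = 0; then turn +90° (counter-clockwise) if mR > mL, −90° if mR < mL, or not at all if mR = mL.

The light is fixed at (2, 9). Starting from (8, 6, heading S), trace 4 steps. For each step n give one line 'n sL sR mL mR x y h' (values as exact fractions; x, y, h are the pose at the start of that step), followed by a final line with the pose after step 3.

0 2 50/13 63/13 50/13 8 6 S
1 40/9 200/13 2060/117 200/13 8 5 W
2 20 4 14 4 7 5 N
3 40/13 200/89 4380/1157 200/89 7 6 E
final 8 6 S

n=0: pose=(8,6,S); sL=2, sR=50/13; mL=63/13, mR=50/13; mL+mR=113/13 → advance +1; mR−mL=-1 → turn -1·90°
n=1: pose=(8,5,W); sL=40/9, sR=200/13; mL=2060/117, mR=200/13; mL+mR=3860/117 → advance +1; mR−mL=-20/9 → turn -1·90°
n=2: pose=(7,5,N); sL=20, sR=4; mL=14, mR=4; mL+mR=18 → advance +1; mR−mL=-10 → turn -1·90°
n=3: pose=(7,6,E); sL=40/13, sR=200/89; mL=4380/1157, mR=200/89; mL+mR=6980/1157 → advance +1; mR−mL=-20/13 → turn -1·90°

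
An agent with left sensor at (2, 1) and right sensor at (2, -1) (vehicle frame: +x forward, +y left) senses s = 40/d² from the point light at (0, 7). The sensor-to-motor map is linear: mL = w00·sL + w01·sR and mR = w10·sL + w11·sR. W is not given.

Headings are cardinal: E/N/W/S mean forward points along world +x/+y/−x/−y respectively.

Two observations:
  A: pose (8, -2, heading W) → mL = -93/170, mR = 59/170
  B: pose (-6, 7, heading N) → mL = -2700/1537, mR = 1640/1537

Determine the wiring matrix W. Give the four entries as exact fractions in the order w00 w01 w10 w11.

obs A: pose=(8,-2,W) → sL=5/17, sR=2/5, mL=-93/170, mR=59/170
obs B: pose=(-6,7,N) → sL=40/53, sR=40/29, mL=-2700/1537, mR=1640/1537
sensor matrix S = [[5/17, 2/5], [40/53, 40/29]]; det S = 2712/26129
solve [mL_A; mL_B] = S·[w00; w01] and [mR_A; mR_B] = S·[w10; w11]:
  w00 = -1/2, w01 = -1, w10 = 1/2, w11 = 1/2

-1/2 -1 1/2 1/2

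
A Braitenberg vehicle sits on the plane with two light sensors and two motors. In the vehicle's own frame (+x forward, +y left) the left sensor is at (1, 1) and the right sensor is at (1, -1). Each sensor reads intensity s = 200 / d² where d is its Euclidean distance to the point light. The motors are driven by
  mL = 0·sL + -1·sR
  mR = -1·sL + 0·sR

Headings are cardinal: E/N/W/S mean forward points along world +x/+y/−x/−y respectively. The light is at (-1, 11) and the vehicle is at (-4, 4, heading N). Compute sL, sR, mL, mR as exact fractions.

50/13 5 -5 -50/13

left sensor world pos  = (-5, 5); dL² = 52
right sensor world pos = (-3, 5); dR² = 40
sL = 200/52 = 50/13
sR = 200/40 = 5
mL = 0·sL + -1·sR = -5
mR = -1·sL + 0·sR = -50/13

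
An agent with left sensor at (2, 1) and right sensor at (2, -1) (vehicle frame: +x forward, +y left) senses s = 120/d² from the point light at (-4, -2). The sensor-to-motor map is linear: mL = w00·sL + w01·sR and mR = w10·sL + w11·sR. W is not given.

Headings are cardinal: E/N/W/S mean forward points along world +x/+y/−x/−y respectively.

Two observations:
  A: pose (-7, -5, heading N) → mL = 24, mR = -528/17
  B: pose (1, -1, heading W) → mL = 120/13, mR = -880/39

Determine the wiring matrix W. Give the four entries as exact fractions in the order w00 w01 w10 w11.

obs A: pose=(-7,-5,N) → sL=120/17, sR=24, mL=24, mR=-528/17
obs B: pose=(1,-1,W) → sL=40/3, sR=120/13, mL=120/13, mR=-880/39
sensor matrix S = [[120/17, 24], [40/3, 120/13]]; det S = -56320/221
solve [mL_A; mL_B] = S·[w00; w01] and [mR_A; mR_B] = S·[w10; w11]:
  w00 = 0, w01 = 1, w10 = -1, w11 = -1

0 1 -1 -1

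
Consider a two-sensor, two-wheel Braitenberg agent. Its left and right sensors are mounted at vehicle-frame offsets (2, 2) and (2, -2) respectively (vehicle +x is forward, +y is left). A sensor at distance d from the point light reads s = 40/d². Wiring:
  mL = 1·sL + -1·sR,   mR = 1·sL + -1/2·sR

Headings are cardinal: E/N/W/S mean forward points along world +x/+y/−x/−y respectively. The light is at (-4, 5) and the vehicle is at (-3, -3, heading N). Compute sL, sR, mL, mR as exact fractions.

left sensor world pos  = (-5, -1); dL² = 37
right sensor world pos = (-1, -1); dR² = 45
sL = 40/37 = 40/37
sR = 40/45 = 8/9
mL = 1·sL + -1·sR = 64/333
mR = 1·sL + -1/2·sR = 212/333

40/37 8/9 64/333 212/333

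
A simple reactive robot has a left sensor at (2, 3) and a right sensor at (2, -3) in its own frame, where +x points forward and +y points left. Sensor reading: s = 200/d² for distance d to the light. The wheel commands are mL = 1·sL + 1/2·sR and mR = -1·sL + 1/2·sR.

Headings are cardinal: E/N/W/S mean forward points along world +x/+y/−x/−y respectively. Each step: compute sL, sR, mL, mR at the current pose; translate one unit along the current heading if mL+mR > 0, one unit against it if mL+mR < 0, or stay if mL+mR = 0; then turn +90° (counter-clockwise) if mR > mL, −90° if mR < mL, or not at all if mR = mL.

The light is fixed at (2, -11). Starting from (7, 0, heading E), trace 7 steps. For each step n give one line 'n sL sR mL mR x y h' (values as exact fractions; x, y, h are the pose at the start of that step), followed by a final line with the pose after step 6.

0 40/49 200/113 9420/5537 380/5537 7 0 E
1 100/81 20/9 190/81 -10/81 8 0 S
2 40/13 40/37 1740/481 -1220/481 8 -1 W
3 50/37 25/26 3525/1924 -1675/1924 7 -1 N
4 40/49 200/113 9420/5537 380/5537 7 0 E
5 100/81 20/9 190/81 -10/81 8 0 S
6 40/13 40/37 1740/481 -1220/481 8 -1 W
final 7 -1 N

n=0: pose=(7,0,E); sL=40/49, sR=200/113; mL=9420/5537, mR=380/5537; mL+mR=200/113 → advance +1; mR−mL=-80/49 → turn -1·90°
n=1: pose=(8,0,S); sL=100/81, sR=20/9; mL=190/81, mR=-10/81; mL+mR=20/9 → advance +1; mR−mL=-200/81 → turn -1·90°
n=2: pose=(8,-1,W); sL=40/13, sR=40/37; mL=1740/481, mR=-1220/481; mL+mR=40/37 → advance +1; mR−mL=-80/13 → turn -1·90°
n=3: pose=(7,-1,N); sL=50/37, sR=25/26; mL=3525/1924, mR=-1675/1924; mL+mR=25/26 → advance +1; mR−mL=-100/37 → turn -1·90°
n=4: pose=(7,0,E); sL=40/49, sR=200/113; mL=9420/5537, mR=380/5537; mL+mR=200/113 → advance +1; mR−mL=-80/49 → turn -1·90°
n=5: pose=(8,0,S); sL=100/81, sR=20/9; mL=190/81, mR=-10/81; mL+mR=20/9 → advance +1; mR−mL=-200/81 → turn -1·90°
n=6: pose=(8,-1,W); sL=40/13, sR=40/37; mL=1740/481, mR=-1220/481; mL+mR=40/37 → advance +1; mR−mL=-80/13 → turn -1·90°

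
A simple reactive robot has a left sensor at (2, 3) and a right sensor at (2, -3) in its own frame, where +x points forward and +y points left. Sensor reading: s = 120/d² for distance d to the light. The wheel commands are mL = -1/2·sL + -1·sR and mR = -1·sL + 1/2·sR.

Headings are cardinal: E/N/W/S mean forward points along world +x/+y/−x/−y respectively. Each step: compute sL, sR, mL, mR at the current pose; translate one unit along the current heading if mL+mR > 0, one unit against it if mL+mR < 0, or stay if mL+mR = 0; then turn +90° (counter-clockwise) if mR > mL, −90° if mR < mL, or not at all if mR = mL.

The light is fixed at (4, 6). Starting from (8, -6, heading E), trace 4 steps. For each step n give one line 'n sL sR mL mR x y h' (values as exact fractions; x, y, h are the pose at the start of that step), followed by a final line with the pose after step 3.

n=0: pose=(8,-6,E); sL=40/39, sR=40/87; mL=-1100/1131, mR=-300/377; mL+mR=-2000/1131 → advance -1; mR−mL=200/1131 → turn +1·90°
n=1: pose=(7,-6,N); sL=6/5, sR=15/17; mL=-126/85, mR=-129/170; mL+mR=-381/170 → advance -1; mR−mL=123/170 → turn +1·90°
n=2: pose=(7,-7,W); sL=120/257, sR=120/101; mL=-36900/25957, mR=3300/25957; mL+mR=-33600/25957 → advance -1; mR−mL=40200/25957 → turn +1·90°
n=3: pose=(8,-7,S); sL=60/137, sR=60/113; mL=-11610/15481, mR=-2670/15481; mL+mR=-14280/15481 → advance -1; mR−mL=8940/15481 → turn +1·90°

0 40/39 40/87 -1100/1131 -300/377 8 -6 E
1 6/5 15/17 -126/85 -129/170 7 -6 N
2 120/257 120/101 -36900/25957 3300/25957 7 -7 W
3 60/137 60/113 -11610/15481 -2670/15481 8 -7 S
final 8 -6 E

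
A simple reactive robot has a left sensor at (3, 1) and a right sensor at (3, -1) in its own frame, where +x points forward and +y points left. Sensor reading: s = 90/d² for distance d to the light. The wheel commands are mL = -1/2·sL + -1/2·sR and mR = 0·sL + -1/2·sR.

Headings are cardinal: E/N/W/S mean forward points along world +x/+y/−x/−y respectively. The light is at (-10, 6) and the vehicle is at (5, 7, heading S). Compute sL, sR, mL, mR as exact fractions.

left sensor world pos  = (6, 4); dL² = 260
right sensor world pos = (4, 4); dR² = 200
sL = 90/260 = 9/26
sR = 90/200 = 9/20
mL = -1/2·sL + -1/2·sR = -207/520
mR = 0·sL + -1/2·sR = -9/40

9/26 9/20 -207/520 -9/40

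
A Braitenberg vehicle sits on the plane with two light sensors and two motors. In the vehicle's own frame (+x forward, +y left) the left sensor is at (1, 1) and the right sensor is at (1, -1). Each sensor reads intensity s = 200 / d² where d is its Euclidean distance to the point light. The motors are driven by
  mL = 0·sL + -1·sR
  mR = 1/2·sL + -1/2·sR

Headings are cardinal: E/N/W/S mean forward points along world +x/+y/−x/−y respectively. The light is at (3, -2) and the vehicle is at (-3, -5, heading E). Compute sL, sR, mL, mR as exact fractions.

200/29 200/41 -200/41 1200/1189

left sensor world pos  = (-2, -4); dL² = 29
right sensor world pos = (-2, -6); dR² = 41
sL = 200/29 = 200/29
sR = 200/41 = 200/41
mL = 0·sL + -1·sR = -200/41
mR = 1/2·sL + -1/2·sR = 1200/1189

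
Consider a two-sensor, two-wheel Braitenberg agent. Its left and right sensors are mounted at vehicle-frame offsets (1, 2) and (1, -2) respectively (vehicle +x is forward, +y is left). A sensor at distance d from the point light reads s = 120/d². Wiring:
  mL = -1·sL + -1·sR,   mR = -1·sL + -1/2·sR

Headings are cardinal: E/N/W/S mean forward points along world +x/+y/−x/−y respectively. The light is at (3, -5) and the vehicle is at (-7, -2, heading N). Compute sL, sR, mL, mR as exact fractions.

3/4 3/2 -9/4 -3/2

left sensor world pos  = (-9, -1); dL² = 160
right sensor world pos = (-5, -1); dR² = 80
sL = 120/160 = 3/4
sR = 120/80 = 3/2
mL = -1·sL + -1·sR = -9/4
mR = -1·sL + -1/2·sR = -3/2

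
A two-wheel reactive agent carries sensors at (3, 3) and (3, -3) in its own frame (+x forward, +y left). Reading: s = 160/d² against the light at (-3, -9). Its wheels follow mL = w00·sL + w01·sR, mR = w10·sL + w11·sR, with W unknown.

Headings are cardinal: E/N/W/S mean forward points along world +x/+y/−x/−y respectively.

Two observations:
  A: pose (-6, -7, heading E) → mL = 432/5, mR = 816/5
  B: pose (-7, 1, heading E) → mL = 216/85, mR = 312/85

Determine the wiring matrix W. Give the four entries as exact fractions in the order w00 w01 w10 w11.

1 1/2 1/2 1

obs A: pose=(-6,-7,E) → sL=32/5, sR=160, mL=432/5, mR=816/5
obs B: pose=(-7,1,E) → sL=16/17, sR=16/5, mL=216/85, mR=312/85
sensor matrix S = [[32/5, 160], [16/17, 16/5]]; det S = -55296/425
solve [mL_A; mL_B] = S·[w00; w01] and [mR_A; mR_B] = S·[w10; w11]:
  w00 = 1, w01 = 1/2, w10 = 1/2, w11 = 1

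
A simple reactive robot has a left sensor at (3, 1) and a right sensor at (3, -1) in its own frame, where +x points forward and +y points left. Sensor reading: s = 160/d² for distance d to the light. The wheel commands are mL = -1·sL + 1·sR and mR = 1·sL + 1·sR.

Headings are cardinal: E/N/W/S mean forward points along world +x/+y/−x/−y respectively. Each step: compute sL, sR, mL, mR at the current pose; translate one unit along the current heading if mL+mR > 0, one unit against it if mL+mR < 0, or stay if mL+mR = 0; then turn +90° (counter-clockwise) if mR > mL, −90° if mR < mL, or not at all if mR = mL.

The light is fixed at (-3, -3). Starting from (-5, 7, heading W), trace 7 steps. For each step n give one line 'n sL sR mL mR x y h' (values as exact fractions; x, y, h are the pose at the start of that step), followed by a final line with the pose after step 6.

0 80/53 80/73 -1600/3869 10080/3869 -5 7 W
1 160/53 32/13 -384/689 3776/689 -6 7 S
2 8/5 5/2 9/10 41/10 -6 6 E
3 160/153 32/29 256/4437 9536/4437 -5 6 N
4 80/53 80/73 -1600/3869 10080/3869 -5 7 W
5 160/53 32/13 -384/689 3776/689 -6 7 S
6 8/5 5/2 9/10 41/10 -6 6 E
final -5 6 N

n=0: pose=(-5,7,W); sL=80/53, sR=80/73; mL=-1600/3869, mR=10080/3869; mL+mR=160/73 → advance +1; mR−mL=160/53 → turn +1·90°
n=1: pose=(-6,7,S); sL=160/53, sR=32/13; mL=-384/689, mR=3776/689; mL+mR=64/13 → advance +1; mR−mL=320/53 → turn +1·90°
n=2: pose=(-6,6,E); sL=8/5, sR=5/2; mL=9/10, mR=41/10; mL+mR=5 → advance +1; mR−mL=16/5 → turn +1·90°
n=3: pose=(-5,6,N); sL=160/153, sR=32/29; mL=256/4437, mR=9536/4437; mL+mR=64/29 → advance +1; mR−mL=320/153 → turn +1·90°
n=4: pose=(-5,7,W); sL=80/53, sR=80/73; mL=-1600/3869, mR=10080/3869; mL+mR=160/73 → advance +1; mR−mL=160/53 → turn +1·90°
n=5: pose=(-6,7,S); sL=160/53, sR=32/13; mL=-384/689, mR=3776/689; mL+mR=64/13 → advance +1; mR−mL=320/53 → turn +1·90°
n=6: pose=(-6,6,E); sL=8/5, sR=5/2; mL=9/10, mR=41/10; mL+mR=5 → advance +1; mR−mL=16/5 → turn +1·90°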